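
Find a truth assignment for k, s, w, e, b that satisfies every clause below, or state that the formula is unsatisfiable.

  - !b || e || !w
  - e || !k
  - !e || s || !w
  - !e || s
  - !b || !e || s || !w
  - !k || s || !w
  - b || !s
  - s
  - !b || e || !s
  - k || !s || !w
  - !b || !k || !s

k = False; s = True; w = False; e = True; b = True

Unit clause (s) forces s = True.
In (b || !s) only b is left, so b = True.
In (!b || e || !s) only e is left, so e = True.
In (!b || !k || !s) only !k is left, so k = False.
In (k || !s || !w) only !w is left, so w = False.
All clauses satisfied.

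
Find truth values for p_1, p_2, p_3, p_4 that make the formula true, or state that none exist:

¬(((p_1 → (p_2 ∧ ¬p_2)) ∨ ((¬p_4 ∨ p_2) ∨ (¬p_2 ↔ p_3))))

p_1: True; p_2: False; p_3: False; p_4: True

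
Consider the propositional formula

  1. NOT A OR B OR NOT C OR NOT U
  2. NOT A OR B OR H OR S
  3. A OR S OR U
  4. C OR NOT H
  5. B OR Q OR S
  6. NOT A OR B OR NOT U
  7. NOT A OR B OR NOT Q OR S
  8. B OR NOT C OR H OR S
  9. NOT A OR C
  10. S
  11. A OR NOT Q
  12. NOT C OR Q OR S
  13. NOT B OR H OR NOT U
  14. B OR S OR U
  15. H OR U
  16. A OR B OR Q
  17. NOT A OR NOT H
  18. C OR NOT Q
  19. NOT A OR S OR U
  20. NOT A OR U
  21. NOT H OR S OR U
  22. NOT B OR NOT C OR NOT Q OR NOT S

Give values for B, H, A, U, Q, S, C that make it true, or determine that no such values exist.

Unit clause (S) forces S = True.
Set B = True.
Try H = False:
  (NOT B OR H OR NOT U) forces U = False.
  clause (H OR U) is falsified — backtrack.
So H = True.
  then (C OR NOT H) forces C = True.
  then (NOT A OR NOT H) forces A = False.
  then (NOT B OR NOT C OR NOT Q OR NOT S) forces Q = False.
Set U = False.
All clauses satisfied.

B: True; H: True; A: False; U: False; Q: False; S: True; C: True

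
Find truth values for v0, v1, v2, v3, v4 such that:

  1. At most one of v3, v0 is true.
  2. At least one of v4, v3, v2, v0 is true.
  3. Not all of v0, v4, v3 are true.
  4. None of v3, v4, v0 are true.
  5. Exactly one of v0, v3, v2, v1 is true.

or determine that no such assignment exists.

v0: False; v1: False; v2: True; v3: False; v4: False

  (1) {v3, v0}: 0 true — at most one ✓
  (2) {v4, v3, v2, v0}: 1 true — at least one ✓
  (3) {v0, v4, v3}: 0/3 true — not all ✓
  (4) {v3, v4, v0}: 0 true — none ✓
  (5) {v0, v3, v2, v1}: 1 true — exactly one ✓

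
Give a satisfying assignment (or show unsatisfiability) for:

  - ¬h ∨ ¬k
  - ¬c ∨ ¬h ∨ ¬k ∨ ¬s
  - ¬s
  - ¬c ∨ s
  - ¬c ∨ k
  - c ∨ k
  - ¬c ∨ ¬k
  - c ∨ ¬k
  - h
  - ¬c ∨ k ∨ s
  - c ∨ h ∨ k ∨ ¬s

Case s = True:
  Clause (¬s) is falsified — contradiction.
Case s = False:
  (¬c ∨ s) forces c = False.
  (c ∨ k) forces k = True.
  Clause (c ∨ ¬k) is falsified — contradiction.
Both cases fail, so the formula is unsatisfiable.

Unsatisfiable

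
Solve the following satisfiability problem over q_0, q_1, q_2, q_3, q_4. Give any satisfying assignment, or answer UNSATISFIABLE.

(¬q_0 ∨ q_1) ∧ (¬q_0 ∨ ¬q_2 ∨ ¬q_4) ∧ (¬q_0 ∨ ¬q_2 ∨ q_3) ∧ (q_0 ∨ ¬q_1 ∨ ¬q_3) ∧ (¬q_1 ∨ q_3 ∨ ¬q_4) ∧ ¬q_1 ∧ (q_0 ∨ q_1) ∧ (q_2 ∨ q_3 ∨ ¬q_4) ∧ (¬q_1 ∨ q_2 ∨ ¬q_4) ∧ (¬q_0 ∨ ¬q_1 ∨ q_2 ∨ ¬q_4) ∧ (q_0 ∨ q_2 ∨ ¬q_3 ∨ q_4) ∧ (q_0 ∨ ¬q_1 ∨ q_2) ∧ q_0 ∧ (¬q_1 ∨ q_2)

UNSATISFIABLE

Case q_0 = True:
  (¬q_0 ∨ q_1) forces q_1 = True.
  Clause (¬q_1) is falsified — contradiction.
Case q_0 = False:
  Clause (q_0) is falsified — contradiction.
Both cases fail, so the formula is unsatisfiable.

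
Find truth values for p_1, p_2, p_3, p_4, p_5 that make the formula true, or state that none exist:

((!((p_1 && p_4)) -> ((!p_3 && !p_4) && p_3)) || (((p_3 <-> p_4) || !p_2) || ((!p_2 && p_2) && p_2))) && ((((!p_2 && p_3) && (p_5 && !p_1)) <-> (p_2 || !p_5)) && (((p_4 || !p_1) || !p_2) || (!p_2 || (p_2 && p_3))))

p_1 = False, p_2 = False, p_3 = False, p_4 = False, p_5 = True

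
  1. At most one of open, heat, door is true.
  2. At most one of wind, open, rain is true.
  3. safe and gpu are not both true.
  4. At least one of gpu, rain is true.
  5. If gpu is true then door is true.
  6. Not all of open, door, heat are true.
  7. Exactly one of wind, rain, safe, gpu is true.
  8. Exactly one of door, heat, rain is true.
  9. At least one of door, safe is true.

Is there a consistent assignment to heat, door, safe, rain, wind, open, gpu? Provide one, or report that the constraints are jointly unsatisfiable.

heat=F, door=T, safe=F, rain=F, wind=F, open=F, gpu=T

  (1) {open, heat, door}: 1 true — at most one ✓
  (2) {wind, open, rain}: 0 true — at most one ✓
  (3) safe=F, gpu=T — not both ✓
  (4) {gpu, rain}: 1 true — at least one ✓
  (5) gpu=T ⇒ door: T ✓
  (6) {open, door, heat}: 1/3 true — not all ✓
  (7) {wind, rain, safe, gpu}: 1 true — exactly one ✓
  (8) {door, heat, rain}: 1 true — exactly one ✓
  (9) {door, safe}: 1 true — at least one ✓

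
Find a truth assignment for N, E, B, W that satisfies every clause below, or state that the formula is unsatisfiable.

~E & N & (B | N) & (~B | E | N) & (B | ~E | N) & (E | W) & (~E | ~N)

Unit clause (~E) forces E = False.
Unit clause (N) forces N = True.
In (E | W) only W is left, so W = True.
Set B = False.
Check each clause:
  (~E): ~E holds.
  (N): N holds.
  (B | N): N holds.
  (~B | E | N): ~B holds.
  (B | ~E | N): ~E holds.
  (E | W): W holds.
  (~E | ~N): ~E holds.
All clauses satisfied.

N = True; E = False; B = False; W = True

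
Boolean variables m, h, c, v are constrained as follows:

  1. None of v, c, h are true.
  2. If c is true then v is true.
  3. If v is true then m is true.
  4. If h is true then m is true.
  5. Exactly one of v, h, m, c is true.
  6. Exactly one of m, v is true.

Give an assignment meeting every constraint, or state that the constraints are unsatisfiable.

m: True; h: False; c: False; v: False

  (1) {v, c, h}: 0 true — none ✓
  (2) c=F ⇒ v: vacuous ✓
  (3) v=F ⇒ m: vacuous ✓
  (4) h=F ⇒ m: vacuous ✓
  (5) {v, h, m, c}: 1 true — exactly one ✓
  (6) {m, v}: 1 true — exactly one ✓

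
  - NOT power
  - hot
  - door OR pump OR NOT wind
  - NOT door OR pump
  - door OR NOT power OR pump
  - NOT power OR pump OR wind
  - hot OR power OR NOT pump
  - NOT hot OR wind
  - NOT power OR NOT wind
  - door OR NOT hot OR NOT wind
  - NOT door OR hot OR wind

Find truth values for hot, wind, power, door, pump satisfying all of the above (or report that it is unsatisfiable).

Unit clause (NOT power) forces power = False.
Unit clause (hot) forces hot = True.
In (NOT hot OR wind) only wind is left, so wind = True.
In (door OR NOT hot OR NOT wind) only door is left, so door = True.
In (NOT door OR pump) only pump is left, so pump = True.
All clauses satisfied.

hot = True, wind = True, power = False, door = True, pump = True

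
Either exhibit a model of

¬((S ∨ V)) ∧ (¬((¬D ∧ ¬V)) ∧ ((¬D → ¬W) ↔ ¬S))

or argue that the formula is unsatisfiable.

S=F, V=F, W=T, D=T

  ¬((S ∨ V)) = True
    S ∨ V = False
  ¬((¬D ∧ ¬V)) ∧ ((¬D → ¬W) ↔ ¬S) = True
    ¬((¬D ∧ ¬V)) = True
      ¬D ∧ ¬V = False
        ¬D = False
        ¬V = True
    (¬D → ¬W) ↔ ¬S = True
      ¬D → ¬W = True
        ¬D = False
        ¬W = False
      ¬S = True
Both conjuncts True, so the formula holds.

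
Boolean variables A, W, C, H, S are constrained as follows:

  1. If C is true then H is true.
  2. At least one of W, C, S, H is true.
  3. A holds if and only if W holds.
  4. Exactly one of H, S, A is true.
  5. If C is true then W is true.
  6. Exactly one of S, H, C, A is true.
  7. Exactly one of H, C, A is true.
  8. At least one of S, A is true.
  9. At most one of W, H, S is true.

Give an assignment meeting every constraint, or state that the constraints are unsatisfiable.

A = True, W = True, C = False, H = False, S = False

  (1) C=F ⇒ H: vacuous ✓
  (2) {W, C, S, H}: 1 true — at least one ✓
  (3) A=T, W=T — same ✓
  (4) {H, S, A}: 1 true — exactly one ✓
  (5) C=F ⇒ W: vacuous ✓
  (6) {S, H, C, A}: 1 true — exactly one ✓
  (7) {H, C, A}: 1 true — exactly one ✓
  (8) {S, A}: 1 true — at least one ✓
  (9) {W, H, S}: 1 true — at most one ✓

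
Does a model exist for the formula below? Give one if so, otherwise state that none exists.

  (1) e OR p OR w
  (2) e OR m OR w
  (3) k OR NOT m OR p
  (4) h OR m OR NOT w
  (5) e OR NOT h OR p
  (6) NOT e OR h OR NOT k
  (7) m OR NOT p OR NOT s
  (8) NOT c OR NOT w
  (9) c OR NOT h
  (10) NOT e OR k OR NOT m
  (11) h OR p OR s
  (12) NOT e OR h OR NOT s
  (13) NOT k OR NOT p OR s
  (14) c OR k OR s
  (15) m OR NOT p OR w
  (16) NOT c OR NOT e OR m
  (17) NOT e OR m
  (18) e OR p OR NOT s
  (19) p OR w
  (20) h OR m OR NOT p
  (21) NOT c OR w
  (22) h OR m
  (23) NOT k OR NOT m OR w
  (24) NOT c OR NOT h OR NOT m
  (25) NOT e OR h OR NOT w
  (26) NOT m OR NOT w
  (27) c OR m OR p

e: False, k: False, w: False, c: False, h: False, m: True, p: True, s: True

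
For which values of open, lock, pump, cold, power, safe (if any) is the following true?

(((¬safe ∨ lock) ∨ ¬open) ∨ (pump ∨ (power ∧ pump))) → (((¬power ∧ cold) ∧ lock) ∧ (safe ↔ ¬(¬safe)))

open: False, lock: True, pump: True, cold: True, power: False, safe: False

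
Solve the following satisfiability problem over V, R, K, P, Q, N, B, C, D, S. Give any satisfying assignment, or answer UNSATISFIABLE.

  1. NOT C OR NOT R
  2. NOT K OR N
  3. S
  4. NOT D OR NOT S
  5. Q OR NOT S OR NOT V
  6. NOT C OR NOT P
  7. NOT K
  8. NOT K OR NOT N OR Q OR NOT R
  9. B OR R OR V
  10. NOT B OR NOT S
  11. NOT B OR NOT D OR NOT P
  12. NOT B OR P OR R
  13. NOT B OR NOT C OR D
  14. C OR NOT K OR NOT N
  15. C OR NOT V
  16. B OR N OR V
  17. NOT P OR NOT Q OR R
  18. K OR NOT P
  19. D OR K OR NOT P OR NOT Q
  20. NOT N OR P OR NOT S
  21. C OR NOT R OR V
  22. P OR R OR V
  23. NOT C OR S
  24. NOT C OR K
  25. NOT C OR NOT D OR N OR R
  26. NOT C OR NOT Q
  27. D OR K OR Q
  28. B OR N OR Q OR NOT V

No satisfying assignment exists.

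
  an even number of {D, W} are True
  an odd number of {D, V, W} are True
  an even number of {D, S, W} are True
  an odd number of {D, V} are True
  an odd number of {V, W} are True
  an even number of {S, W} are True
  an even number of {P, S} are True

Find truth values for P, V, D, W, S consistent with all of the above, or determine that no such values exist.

P=F; V=T; D=F; W=F; S=F

{D, W}: 0 true → even ✓
{D, V, W}: 1 true → odd ✓
{D, S, W}: 0 true → even ✓
{D, V}: 1 true → odd ✓
{V, W}: 1 true → odd ✓
{S, W}: 0 true → even ✓
{P, S}: 0 true → even ✓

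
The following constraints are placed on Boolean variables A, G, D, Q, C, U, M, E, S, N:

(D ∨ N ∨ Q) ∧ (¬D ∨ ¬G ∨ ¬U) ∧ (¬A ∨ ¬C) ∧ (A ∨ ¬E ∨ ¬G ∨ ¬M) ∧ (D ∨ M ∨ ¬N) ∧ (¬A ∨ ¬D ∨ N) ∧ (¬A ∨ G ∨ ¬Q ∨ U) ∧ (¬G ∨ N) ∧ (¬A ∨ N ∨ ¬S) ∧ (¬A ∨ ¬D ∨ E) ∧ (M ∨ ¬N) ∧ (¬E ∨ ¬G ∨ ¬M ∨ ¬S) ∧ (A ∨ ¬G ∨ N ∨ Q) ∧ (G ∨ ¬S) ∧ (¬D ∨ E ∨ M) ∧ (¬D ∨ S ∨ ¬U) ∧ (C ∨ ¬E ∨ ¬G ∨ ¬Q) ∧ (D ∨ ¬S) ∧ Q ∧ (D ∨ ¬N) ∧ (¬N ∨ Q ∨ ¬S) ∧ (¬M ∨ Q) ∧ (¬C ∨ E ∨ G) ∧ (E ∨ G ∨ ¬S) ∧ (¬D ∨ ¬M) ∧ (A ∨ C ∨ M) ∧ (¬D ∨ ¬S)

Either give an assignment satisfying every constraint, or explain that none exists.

A = False, G = False, D = True, Q = True, C = True, U = False, M = False, E = True, S = False, N = False

Unit clause (Q) forces Q = True.
Set A = False.
Try G = True:
  (¬G ∨ N) forces N = True.
  (M ∨ ¬N) forces M = True.
  (A ∨ ¬E ∨ ¬G ∨ ¬M) forces E = False.
  (D ∨ ¬N) forces D = True.
  clause (¬D ∨ ¬M) is falsified — backtrack.
So G = False.
  then (G ∨ ¬S) forces S = False.
Set D = True.
  then (¬D ∨ S ∨ ¬U) forces U = False.
  then (¬D ∨ ¬M) forces M = False.
  then (A ∨ C ∨ M) forces C = True.
  then (M ∨ ¬N) forces N = False.
  then (¬D ∨ E ∨ M) forces E = True.
All clauses satisfied.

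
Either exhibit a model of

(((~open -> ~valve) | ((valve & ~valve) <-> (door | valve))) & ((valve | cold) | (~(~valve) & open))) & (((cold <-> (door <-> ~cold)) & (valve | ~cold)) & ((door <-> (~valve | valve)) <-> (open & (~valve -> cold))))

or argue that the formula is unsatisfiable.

Case valve = True: the formula simplifies to open & ((cold <-> (door <-> ~cold)) & (door <-> open)).
  open = True: simplifies to (cold <-> (door <-> ~cold)) & door.
    door = True: simplifies to cold <-> ~cold.
      cold = True: this becomes True <-> ~True = False.
      cold = False: this becomes False <-> ~False = False.
    door = False: the conjunct door is False.
  open = False: the conjunct open is False.
Case valve = False: the formula simplifies to cold & (((cold <-> (door <-> ~cold)) & ~cold) & (door <-> (open & cold))).
  cold = True: the conjunct ~cold is False.
  cold = False: the conjunct cold is False.
Both cases fail — unsatisfiable.

Unsatisfiable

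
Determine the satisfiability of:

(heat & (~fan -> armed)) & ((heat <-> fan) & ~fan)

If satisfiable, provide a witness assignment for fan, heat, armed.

Unsatisfiable

Case fan = True: the conjunct ~fan is False.
Case fan = False: the formula simplifies to (heat & armed) & ~heat.
  heat = True: the conjunct ~heat is False.
  heat = False: the conjunct heat is False.
Both cases fail — unsatisfiable.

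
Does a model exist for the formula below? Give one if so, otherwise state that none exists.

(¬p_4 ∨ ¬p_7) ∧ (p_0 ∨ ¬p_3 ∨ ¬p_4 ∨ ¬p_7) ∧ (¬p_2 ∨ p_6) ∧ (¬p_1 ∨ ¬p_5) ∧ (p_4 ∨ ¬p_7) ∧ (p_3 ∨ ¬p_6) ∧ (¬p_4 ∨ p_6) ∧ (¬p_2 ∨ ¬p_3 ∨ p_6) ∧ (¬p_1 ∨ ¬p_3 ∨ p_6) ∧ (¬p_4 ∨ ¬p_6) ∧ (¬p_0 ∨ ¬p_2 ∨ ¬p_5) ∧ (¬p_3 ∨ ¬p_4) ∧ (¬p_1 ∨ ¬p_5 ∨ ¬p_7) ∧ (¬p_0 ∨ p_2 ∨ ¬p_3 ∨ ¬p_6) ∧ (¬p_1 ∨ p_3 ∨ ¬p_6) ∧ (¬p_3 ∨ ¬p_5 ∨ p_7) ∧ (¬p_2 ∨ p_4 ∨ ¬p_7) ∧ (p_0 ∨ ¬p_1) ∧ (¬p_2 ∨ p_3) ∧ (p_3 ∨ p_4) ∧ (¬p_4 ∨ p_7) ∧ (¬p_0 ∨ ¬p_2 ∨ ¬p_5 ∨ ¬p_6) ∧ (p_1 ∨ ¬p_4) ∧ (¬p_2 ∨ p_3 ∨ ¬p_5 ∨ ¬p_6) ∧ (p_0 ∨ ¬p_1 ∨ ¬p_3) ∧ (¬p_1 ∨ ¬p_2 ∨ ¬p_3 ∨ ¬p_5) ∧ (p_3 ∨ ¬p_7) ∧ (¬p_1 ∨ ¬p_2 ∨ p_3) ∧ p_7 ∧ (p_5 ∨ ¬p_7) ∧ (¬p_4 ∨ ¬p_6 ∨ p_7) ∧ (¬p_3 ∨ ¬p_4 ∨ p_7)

The formula is unsatisfiable.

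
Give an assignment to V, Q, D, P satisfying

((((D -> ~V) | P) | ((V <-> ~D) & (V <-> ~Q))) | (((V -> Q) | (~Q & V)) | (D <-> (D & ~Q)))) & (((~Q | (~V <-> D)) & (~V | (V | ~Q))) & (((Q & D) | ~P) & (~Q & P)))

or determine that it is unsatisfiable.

The formula is unsatisfiable.

Case P = True: the formula simplifies to ((~Q | (~V <-> D)) & (~V | (V | ~Q))) & ((Q & D) & ~Q).
  Q = True: the conjunct ~Q is False.
  Q = False: the conjunct Q is False.
Case P = False: the conjunct P is False.
Both cases fail — unsatisfiable.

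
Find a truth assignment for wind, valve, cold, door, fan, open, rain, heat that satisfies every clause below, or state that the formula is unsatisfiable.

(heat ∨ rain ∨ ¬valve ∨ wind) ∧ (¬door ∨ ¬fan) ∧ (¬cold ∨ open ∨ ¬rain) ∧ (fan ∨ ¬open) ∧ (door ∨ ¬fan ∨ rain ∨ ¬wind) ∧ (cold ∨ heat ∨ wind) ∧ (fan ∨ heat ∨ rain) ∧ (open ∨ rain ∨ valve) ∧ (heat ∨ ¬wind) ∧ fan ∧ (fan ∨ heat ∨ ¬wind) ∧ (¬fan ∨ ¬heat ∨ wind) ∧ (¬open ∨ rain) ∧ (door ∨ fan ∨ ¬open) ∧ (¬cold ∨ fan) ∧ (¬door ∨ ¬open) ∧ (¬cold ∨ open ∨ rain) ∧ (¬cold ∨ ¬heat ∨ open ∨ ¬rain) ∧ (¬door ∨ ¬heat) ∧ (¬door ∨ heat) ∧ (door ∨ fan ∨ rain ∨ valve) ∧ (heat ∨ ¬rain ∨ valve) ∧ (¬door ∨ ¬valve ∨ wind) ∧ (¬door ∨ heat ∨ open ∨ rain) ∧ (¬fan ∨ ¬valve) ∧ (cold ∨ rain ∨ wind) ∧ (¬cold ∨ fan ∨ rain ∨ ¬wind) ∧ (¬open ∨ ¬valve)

Unit clause (fan) forces fan = True.
In (¬fan ∨ ¬valve) only ¬valve is left, so valve = False.
In (¬door ∨ ¬fan) only ¬door is left, so door = False.
Set wind = True.
  then (door ∨ ¬fan ∨ rain ∨ ¬wind) forces rain = True.
  then (heat ∨ ¬wind) forces heat = True.
Set cold = False.
Set open = True.
All clauses satisfied.

wind: True; valve: False; cold: False; door: False; fan: True; open: True; rain: True; heat: True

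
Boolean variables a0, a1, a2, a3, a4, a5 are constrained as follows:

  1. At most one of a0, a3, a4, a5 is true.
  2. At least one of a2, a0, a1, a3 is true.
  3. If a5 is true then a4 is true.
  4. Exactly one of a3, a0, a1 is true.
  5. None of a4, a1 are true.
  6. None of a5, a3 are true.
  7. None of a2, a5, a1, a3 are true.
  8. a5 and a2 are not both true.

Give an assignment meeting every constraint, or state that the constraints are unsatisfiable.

a0 = True, a1 = False, a2 = False, a3 = False, a4 = False, a5 = False

  (1) {a0, a3, a4, a5}: 1 true — at most one ✓
  (2) {a2, a0, a1, a3}: 1 true — at least one ✓
  (3) a5=F ⇒ a4: vacuous ✓
  (4) {a3, a0, a1}: 1 true — exactly one ✓
  (5) {a4, a1}: 0 true — none ✓
  (6) {a5, a3}: 0 true — none ✓
  (7) {a2, a5, a1, a3}: 0 true — none ✓
  (8) a5=F, a2=F — not both ✓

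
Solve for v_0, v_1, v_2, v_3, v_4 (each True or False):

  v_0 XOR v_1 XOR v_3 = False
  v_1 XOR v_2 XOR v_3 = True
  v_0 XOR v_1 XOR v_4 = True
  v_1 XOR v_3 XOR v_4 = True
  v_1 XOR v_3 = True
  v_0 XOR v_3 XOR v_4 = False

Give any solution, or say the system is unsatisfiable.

v_0: True, v_1: False, v_2: False, v_3: True, v_4: False

v_0 XOR v_1 XOR v_3 = T XOR F XOR T = False ✓
v_1 XOR v_2 XOR v_3 = F XOR F XOR T = True ✓
v_0 XOR v_1 XOR v_4 = T XOR F XOR F = True ✓
v_1 XOR v_3 XOR v_4 = F XOR T XOR F = True ✓
v_1 XOR v_3 = F XOR T = True ✓
v_0 XOR v_3 XOR v_4 = T XOR T XOR F = False ✓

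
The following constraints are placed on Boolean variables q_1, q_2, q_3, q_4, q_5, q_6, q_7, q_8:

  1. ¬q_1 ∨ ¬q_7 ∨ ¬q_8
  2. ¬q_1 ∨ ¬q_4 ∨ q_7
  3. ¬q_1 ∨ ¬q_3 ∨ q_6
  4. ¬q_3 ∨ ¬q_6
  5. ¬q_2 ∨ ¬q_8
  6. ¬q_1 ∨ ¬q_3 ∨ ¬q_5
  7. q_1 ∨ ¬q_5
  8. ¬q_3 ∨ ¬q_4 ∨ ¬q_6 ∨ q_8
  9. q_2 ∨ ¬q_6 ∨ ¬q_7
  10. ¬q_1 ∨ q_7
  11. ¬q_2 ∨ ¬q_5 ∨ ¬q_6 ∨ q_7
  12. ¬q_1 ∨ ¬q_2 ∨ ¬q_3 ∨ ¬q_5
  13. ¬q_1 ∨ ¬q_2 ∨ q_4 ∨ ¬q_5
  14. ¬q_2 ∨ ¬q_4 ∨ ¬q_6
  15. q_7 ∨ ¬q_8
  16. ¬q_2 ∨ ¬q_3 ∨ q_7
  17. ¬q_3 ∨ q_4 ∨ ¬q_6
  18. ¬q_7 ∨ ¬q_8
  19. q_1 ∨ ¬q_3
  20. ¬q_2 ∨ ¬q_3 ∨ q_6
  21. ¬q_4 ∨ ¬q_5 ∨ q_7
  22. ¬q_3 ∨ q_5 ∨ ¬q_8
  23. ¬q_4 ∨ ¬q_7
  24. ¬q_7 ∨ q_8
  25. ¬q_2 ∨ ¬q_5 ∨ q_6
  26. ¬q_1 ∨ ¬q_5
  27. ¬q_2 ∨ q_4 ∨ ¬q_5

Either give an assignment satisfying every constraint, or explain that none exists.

Try q_1 = True:
  (¬q_1 ∨ q_7) forces q_7 = True.
  (¬q_1 ∨ ¬q_7 ∨ ¬q_8) forces q_8 = False.
  clause (¬q_7 ∨ q_8) is falsified — backtrack.
So q_1 = False.
  then (q_1 ∨ ¬q_5) forces q_5 = False.
  then (q_1 ∨ ¬q_3) forces q_3 = False.
Set q_2 = False.
Set q_4 = True.
  then (¬q_4 ∨ ¬q_7) forces q_7 = False.
  then (q_7 ∨ ¬q_8) forces q_8 = False.
Set q_6 = True.
All clauses satisfied.

q_1: False, q_2: False, q_3: False, q_4: True, q_5: False, q_6: True, q_7: False, q_8: False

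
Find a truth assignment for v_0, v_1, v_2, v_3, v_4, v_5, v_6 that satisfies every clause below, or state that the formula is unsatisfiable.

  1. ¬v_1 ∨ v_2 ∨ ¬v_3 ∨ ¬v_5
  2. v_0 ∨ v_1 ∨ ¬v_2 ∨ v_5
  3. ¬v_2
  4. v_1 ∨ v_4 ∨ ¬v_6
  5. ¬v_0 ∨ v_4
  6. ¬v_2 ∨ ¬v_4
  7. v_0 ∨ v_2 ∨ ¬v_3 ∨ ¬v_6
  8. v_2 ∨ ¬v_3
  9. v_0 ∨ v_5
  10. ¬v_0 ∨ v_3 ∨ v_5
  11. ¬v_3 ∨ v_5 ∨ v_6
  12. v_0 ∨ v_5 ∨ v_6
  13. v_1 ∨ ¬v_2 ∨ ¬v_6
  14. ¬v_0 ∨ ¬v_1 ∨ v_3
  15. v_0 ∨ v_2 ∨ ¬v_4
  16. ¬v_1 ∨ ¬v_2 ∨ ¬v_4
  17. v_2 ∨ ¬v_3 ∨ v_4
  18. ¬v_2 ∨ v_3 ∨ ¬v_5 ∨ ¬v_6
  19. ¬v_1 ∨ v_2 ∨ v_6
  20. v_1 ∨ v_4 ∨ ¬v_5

v_0=T; v_1=F; v_2=F; v_3=F; v_4=T; v_5=T; v_6=F

Unit clause (¬v_2) forces v_2 = False.
In (v_2 ∨ ¬v_3) only ¬v_3 is left, so v_3 = False.
Set v_0 = True.
  then (¬v_0 ∨ v_4) forces v_4 = True.
  then (¬v_0 ∨ v_3 ∨ v_5) forces v_5 = True.
  then (¬v_0 ∨ ¬v_1 ∨ v_3) forces v_1 = False.
Set v_6 = False.
All clauses satisfied.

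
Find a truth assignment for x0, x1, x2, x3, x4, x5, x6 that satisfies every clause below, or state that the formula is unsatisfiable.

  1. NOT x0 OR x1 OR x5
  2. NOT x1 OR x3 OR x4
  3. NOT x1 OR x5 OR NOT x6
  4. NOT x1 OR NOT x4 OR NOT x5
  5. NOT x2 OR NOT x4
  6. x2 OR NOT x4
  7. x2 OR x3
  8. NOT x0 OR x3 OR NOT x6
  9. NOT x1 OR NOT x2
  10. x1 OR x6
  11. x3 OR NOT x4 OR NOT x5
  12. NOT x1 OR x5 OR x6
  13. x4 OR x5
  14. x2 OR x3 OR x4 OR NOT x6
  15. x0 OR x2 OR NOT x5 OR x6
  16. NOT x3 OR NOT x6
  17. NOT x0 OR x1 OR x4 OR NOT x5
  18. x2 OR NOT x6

Set x0 = False.
Set x1 = False.
  then (x1 OR x6) forces x6 = True.
  then (NOT x3 OR NOT x6) forces x3 = False.
  then (x2 OR NOT x6) forces x2 = True.
  then (NOT x2 OR NOT x4) forces x4 = False.
  then (x4 OR x5) forces x5 = True.
All clauses satisfied.

x0: False; x1: False; x2: True; x3: False; x4: False; x5: True; x6: True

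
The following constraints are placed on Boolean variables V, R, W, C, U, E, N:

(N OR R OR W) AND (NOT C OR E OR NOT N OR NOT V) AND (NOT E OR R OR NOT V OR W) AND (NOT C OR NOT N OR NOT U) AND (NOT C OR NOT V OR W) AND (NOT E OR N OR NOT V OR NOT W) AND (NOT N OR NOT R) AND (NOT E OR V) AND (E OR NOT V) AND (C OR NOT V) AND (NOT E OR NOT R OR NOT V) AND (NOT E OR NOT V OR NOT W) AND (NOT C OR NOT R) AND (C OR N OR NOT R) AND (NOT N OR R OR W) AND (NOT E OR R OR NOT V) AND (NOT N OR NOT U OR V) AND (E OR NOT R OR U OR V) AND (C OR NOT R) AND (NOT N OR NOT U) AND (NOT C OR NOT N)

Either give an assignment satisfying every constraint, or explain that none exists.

V = False; R = False; W = True; C = False; U = False; E = False; N = True

Set V = False.
  then (NOT E OR V) forces E = False.
Set R = False.
Set W = True.
Set C = False.
Set U = False.
Set N = True.
All clauses satisfied.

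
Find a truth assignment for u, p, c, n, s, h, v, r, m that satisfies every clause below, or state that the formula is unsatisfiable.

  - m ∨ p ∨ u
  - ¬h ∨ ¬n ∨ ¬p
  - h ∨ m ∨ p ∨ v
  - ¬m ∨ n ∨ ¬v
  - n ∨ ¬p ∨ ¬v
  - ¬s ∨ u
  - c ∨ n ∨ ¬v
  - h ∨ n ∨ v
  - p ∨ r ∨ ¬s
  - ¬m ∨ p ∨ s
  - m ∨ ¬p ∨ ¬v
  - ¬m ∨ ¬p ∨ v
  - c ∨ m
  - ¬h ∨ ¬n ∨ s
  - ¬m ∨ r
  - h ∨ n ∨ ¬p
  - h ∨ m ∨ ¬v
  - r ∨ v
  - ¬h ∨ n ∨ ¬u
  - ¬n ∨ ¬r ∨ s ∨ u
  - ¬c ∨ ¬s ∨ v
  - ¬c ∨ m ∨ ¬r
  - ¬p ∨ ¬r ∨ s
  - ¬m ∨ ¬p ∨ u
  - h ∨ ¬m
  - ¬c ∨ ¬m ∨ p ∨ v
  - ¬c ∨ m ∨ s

u = True, p = False, c = True, n = True, s = True, h = True, v = True, r = True, m = True

Set u = True.
Set p = False.
Set c = True.
Try n = False:
  (¬h ∨ n ∨ ¬u) forces h = False.
  (h ∨ n ∨ v) forces v = True.
  (¬m ∨ n ∨ ¬v) forces m = False.
  clause (h ∨ m ∨ ¬v) is falsified — backtrack.
So n = True.
Set s = True.
  then (p ∨ r ∨ ¬s) forces r = True.
  then (¬c ∨ ¬s ∨ v) forces v = True.
  then (¬c ∨ m ∨ ¬r) forces m = True.
  then (h ∨ ¬m) forces h = True.
All clauses satisfied.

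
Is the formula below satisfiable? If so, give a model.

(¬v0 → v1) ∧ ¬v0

v0: False; v1: True

  ¬v0 → v1 = True
    ¬v0 = True
  ¬v0 = True
Both conjuncts True, so the formula holds.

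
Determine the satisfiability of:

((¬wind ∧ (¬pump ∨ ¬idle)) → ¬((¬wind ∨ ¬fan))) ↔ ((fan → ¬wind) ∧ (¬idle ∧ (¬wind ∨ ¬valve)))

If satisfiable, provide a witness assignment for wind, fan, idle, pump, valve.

wind: False, fan: True, idle: True, pump: False, valve: True

  ((¬wind ∧ (¬pump ∨ ¬idle)) → ¬((¬wind ∨ ¬fan))) ↔ ((fan → ¬wind) ∧ (¬idle ∧ (¬wind ∨ ¬valve))) = True
    (¬wind ∧ (¬pump ∨ ¬idle)) → ¬((¬wind ∨ ¬fan)) = False
      ¬wind ∧ (¬pump ∨ ¬idle) = True
        ¬wind = True
        ¬pump ∨ ¬idle = True
          ¬pump = True
          ¬idle = False
      ¬((¬wind ∨ ¬fan)) = False
        ¬wind ∨ ¬fan = True
          ¬wind = True
          ¬fan = False
    (fan → ¬wind) ∧ (¬idle ∧ (¬wind ∨ ¬valve)) = False
      fan → ¬wind = True
        ¬wind = True
      ¬idle ∧ (¬wind ∨ ¬valve) = False
        ¬idle = False
        ¬wind ∨ ¬valve = True
          ¬wind = True
          ¬valve = False
The formula evaluates to True.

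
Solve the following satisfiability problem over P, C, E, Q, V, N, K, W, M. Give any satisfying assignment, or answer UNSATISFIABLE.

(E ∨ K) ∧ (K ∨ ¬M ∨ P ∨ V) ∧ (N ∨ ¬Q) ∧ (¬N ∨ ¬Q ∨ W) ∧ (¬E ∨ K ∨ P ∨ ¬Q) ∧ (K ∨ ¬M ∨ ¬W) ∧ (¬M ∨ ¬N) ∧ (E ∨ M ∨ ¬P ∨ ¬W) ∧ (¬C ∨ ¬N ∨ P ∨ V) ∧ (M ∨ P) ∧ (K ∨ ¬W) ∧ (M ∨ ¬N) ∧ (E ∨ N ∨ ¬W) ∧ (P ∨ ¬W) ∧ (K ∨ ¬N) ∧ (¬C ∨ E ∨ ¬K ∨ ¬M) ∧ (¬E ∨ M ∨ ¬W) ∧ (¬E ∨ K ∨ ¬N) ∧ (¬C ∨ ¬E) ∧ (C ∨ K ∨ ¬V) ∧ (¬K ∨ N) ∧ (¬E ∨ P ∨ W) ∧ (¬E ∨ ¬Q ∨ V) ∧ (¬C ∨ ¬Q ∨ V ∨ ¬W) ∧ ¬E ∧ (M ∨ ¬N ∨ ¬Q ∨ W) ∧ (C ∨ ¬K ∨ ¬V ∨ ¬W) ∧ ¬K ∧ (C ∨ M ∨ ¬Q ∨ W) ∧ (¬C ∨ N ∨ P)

The formula is unsatisfiable.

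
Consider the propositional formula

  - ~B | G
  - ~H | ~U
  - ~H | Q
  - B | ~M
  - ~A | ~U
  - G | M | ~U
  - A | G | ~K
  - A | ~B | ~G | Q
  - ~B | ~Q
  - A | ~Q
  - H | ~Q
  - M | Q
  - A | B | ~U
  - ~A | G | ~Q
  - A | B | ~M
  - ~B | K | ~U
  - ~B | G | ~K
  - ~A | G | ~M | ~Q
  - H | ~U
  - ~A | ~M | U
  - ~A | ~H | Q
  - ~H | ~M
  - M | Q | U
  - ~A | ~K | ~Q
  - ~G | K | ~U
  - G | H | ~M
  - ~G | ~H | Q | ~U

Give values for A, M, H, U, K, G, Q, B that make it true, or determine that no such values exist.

Set A = True.
  then (~A | ~U) forces U = False.
  then (~A | ~M | U) forces M = False.
  then (M | Q | U) forces Q = True.
  then (~A | ~K | ~Q) forces K = False.
  then (~B | ~Q) forces B = False.
  then (H | ~Q) forces H = True.
  then (~A | G | ~Q) forces G = True.
All clauses satisfied.

A = True; M = False; H = True; U = False; K = False; G = True; Q = True; B = False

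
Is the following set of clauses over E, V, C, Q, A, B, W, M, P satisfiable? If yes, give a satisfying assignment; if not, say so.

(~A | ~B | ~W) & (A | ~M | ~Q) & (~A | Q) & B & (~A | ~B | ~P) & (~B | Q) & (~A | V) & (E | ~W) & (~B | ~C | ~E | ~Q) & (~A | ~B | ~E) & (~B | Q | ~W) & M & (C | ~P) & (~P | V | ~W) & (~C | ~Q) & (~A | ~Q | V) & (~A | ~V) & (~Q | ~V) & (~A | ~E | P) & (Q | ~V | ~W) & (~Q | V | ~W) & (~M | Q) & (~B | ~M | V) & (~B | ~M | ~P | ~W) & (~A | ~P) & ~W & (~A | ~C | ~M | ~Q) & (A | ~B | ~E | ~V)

Unsatisfiable — no assignment works.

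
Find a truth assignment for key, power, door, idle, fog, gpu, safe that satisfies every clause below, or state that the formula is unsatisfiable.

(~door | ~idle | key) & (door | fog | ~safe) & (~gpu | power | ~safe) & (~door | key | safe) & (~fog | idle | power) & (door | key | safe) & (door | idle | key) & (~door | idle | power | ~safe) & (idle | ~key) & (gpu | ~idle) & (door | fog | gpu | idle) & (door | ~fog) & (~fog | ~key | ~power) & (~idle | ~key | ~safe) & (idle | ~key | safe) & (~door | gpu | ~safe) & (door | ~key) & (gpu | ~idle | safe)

key = True, power = False, door = True, idle = True, fog = False, gpu = True, safe = False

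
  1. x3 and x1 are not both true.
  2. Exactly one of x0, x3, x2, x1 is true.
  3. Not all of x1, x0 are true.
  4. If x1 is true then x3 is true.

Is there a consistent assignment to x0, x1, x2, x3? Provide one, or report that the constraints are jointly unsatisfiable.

x0=F, x1=F, x2=T, x3=F

  (1) x3=F, x1=F — not both ✓
  (2) {x0, x3, x2, x1}: 1 true — exactly one ✓
  (3) {x1, x0}: 0/2 true — not all ✓
  (4) x1=F ⇒ x3: vacuous ✓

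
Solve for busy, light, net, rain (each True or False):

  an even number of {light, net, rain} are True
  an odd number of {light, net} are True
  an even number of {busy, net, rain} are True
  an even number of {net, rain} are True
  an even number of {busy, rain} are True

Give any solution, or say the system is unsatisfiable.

Adding constraints 1, 2, 3, 4, 5 mod 2: every variable appears an even number of times on the left, so the left side is 0.
But the right sides sum to 1 (mod 2). 0 ≠ 1 — the system is inconsistent.

Unsatisfiable — no assignment works.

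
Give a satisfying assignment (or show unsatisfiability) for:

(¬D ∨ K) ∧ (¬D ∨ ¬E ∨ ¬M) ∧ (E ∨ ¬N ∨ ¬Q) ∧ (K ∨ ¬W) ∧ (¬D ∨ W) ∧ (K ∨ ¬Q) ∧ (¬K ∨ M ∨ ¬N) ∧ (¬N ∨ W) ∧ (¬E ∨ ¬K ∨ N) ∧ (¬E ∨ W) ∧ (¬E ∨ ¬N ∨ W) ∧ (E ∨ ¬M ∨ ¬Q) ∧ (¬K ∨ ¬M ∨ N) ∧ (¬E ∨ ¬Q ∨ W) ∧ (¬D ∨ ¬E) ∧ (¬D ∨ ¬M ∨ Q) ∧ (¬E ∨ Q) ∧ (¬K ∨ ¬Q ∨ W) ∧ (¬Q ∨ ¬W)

Q: False; W: False; M: True; N: False; E: False; K: False; D: False

Set Q = False.
  then (¬E ∨ Q) forces E = False.
Set W = False.
  then (¬D ∨ W) forces D = False.
  then (¬N ∨ W) forces N = False.
Set M = True.
  then (¬K ∨ ¬M ∨ N) forces K = False.
All clauses satisfied.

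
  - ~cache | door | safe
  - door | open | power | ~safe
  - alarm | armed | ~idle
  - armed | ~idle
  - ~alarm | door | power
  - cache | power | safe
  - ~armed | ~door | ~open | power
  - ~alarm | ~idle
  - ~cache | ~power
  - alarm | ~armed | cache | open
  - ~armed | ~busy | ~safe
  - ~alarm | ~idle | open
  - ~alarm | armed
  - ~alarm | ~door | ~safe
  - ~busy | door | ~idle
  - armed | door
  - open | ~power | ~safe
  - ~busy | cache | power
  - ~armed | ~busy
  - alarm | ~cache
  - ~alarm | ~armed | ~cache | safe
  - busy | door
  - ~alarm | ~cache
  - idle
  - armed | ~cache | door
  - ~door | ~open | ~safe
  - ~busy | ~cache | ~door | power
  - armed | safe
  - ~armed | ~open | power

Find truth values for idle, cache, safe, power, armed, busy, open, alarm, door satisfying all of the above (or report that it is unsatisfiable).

Unit clause (idle) forces idle = True.
In (armed | ~idle) only armed is left, so armed = True.
In (~alarm | ~idle) only ~alarm is left, so alarm = False.
In (~armed | ~busy) only ~busy is left, so busy = False.
In (alarm | ~cache) only ~cache is left, so cache = False.
In (busy | door) only door is left, so door = True.
In (alarm | ~armed | cache | open) only open is left, so open = True.
In (~door | ~open | ~safe) only ~safe is left, so safe = False.
In (~armed | ~open | power) only power is left, so power = True.
All clauses satisfied.

idle = True; cache = False; safe = False; power = True; armed = True; busy = False; open = True; alarm = False; door = True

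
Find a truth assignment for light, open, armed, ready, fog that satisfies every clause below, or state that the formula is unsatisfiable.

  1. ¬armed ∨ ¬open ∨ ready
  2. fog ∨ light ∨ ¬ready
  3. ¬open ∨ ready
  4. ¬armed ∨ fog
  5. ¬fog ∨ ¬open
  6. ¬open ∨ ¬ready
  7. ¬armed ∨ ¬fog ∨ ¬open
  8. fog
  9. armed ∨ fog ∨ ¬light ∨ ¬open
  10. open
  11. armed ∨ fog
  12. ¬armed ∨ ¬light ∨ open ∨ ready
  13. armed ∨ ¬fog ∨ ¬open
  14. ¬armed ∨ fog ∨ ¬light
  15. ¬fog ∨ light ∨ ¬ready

Unsatisfiable — no assignment works.

Case open = True:
  (¬open ∨ ready) forces ready = True.
  Clause (¬open ∨ ¬ready) is falsified — contradiction.
Case open = False:
  Clause (open) is falsified — contradiction.
Both cases fail, so the formula is unsatisfiable.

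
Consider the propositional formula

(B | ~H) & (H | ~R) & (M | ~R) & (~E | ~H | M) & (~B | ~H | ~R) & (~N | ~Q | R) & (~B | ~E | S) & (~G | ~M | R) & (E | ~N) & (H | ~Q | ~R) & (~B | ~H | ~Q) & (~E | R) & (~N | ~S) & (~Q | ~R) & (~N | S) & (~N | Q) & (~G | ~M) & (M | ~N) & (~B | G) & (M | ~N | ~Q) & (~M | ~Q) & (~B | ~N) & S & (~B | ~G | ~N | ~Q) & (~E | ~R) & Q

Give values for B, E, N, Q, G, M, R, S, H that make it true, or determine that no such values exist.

Unit clause (S) forces S = True.
Unit clause (Q) forces Q = True.
In (~N | ~S) only ~N is left, so N = False.
In (~Q | ~R) only ~R is left, so R = False.
In (~M | ~Q) only ~M is left, so M = False.
In (~E | R) only ~E is left, so E = False.
Set B = False.
  then (B | ~H) forces H = False.
Set G = False.
All clauses satisfied.

B = False, E = False, N = False, Q = True, G = False, M = False, R = False, S = True, H = False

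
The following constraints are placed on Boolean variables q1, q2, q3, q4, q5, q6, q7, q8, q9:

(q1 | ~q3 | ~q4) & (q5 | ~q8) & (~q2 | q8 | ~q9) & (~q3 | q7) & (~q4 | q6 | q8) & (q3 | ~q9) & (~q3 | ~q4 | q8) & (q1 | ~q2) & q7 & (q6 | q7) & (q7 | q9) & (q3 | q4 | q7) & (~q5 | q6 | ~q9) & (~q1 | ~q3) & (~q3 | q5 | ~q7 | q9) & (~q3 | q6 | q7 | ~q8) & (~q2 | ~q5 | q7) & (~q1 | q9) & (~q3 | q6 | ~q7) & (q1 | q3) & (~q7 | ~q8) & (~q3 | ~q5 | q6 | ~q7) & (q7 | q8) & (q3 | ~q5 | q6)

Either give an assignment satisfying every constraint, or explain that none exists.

q1: False, q2: False, q3: True, q4: False, q5: False, q6: True, q7: True, q8: False, q9: True

Unit clause (q7) forces q7 = True.
In (~q7 | ~q8) only ~q8 is left, so q8 = False.
Try q1 = True:
  (~q1 | ~q3) forces q3 = False.
  (q3 | ~q9) forces q9 = False.
  clause (~q1 | q9) is falsified — backtrack.
So q1 = False.
  then (q1 | ~q2) forces q2 = False.
  then (q1 | q3) forces q3 = True.
  then (q1 | ~q3 | ~q4) forces q4 = False.
  then (~q3 | q6 | ~q7) forces q6 = True.
Set q5 = False.
  then (~q3 | q5 | ~q7 | q9) forces q9 = True.
All clauses satisfied.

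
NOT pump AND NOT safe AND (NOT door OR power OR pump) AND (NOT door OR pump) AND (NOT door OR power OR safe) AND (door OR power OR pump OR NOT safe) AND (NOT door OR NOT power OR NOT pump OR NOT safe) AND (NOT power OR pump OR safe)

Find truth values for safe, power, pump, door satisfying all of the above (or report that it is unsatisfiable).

safe = False; power = False; pump = False; door = False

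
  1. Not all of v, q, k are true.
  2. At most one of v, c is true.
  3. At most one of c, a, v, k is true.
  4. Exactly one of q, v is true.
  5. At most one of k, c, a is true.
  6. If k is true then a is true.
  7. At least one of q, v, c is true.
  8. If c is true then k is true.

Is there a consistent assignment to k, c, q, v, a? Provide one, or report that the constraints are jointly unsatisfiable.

k = False, c = False, q = False, v = True, a = False

  (1) {v, q, k}: 1/3 true — not all ✓
  (2) {v, c}: 1 true — at most one ✓
  (3) {c, a, v, k}: 1 true — at most one ✓
  (4) {q, v}: 1 true — exactly one ✓
  (5) {k, c, a}: 0 true — at most one ✓
  (6) k=F ⇒ a: vacuous ✓
  (7) {q, v, c}: 1 true — at least one ✓
  (8) c=F ⇒ k: vacuous ✓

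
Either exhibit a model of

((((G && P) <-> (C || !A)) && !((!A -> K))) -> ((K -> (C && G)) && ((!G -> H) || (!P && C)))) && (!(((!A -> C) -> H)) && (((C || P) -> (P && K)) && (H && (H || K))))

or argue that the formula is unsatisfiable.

Case H = True: the conjunct !(((!A -> C) -> H)) becomes !(((!A -> C) -> True)) = False.
Case H = False: the conjunct H is False.
Both cases fail — unsatisfiable.

Unsatisfiable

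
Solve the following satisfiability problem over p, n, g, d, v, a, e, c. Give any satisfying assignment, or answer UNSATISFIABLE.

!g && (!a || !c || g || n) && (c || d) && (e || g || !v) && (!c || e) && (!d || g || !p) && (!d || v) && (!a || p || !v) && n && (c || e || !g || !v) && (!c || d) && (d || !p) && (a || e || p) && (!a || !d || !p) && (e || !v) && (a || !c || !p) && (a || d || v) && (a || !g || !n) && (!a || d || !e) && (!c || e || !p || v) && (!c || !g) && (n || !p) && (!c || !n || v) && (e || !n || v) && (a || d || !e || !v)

Unit clause (!g) forces g = False.
Unit clause (n) forces n = True.
Try p = True:
  (!d || g || !p) forces d = False.
  clause (d || !p) is falsified — backtrack.
So p = False.
Set d = True.
  then (!d || v) forces v = True.
  then (!a || p || !v) forces a = False.
  then (a || e || p) forces e = True.
Set c = False.
All clauses satisfied.

p = False; n = True; g = False; d = True; v = True; a = False; e = True; c = False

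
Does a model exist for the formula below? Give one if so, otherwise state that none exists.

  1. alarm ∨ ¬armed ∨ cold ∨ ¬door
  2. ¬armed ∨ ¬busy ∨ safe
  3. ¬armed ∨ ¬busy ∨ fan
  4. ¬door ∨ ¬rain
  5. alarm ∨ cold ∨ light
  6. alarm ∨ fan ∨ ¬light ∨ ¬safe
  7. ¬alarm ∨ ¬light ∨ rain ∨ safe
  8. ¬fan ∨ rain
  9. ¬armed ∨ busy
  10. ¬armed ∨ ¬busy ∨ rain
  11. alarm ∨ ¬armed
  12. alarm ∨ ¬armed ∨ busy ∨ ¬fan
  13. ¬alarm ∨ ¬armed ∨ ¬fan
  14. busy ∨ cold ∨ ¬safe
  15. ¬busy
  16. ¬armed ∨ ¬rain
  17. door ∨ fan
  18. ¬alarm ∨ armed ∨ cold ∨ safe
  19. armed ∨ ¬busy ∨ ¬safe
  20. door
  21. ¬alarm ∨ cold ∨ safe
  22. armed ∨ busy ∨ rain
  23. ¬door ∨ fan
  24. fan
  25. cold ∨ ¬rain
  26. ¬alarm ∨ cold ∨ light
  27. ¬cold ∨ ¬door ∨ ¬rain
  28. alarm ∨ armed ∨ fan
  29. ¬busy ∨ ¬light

Case fan = True:
  (¬fan ∨ rain) forces rain = True.
  (¬door ∨ ¬rain) forces door = False.
  Clause (door) is falsified — contradiction.
Case fan = False:
  Clause (fan) is falsified — contradiction.
Both cases fail, so the formula is unsatisfiable.

Unsatisfiable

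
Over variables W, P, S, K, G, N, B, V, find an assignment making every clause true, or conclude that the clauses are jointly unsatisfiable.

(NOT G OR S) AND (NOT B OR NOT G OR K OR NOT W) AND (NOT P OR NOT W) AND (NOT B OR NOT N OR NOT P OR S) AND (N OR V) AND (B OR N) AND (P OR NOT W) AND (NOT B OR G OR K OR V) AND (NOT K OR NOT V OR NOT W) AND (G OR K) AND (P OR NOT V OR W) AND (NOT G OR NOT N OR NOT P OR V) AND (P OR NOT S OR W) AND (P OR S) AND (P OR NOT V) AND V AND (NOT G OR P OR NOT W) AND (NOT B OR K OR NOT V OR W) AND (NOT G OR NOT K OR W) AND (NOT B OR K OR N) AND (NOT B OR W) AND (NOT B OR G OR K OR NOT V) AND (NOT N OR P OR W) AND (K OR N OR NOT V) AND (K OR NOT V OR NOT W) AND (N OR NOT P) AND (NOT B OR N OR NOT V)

Unit clause (V) forces V = True.
In (P OR NOT V) only P is left, so P = True.
In (N OR NOT P) only N is left, so N = True.
In (NOT P OR NOT W) only NOT W is left, so W = False.
In (NOT B OR W) only NOT B is left, so B = False.
Set S = True.
Set K = False.
  then (G OR K) forces G = True.
All clauses satisfied.

W: False; P: True; S: True; K: False; G: True; N: True; B: False; V: True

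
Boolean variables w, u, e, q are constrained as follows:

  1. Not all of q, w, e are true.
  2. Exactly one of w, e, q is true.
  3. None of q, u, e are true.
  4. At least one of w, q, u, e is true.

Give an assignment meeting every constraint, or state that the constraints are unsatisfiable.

w = True; u = False; e = False; q = False

  (1) {q, w, e}: 1/3 true — not all ✓
  (2) {w, e, q}: 1 true — exactly one ✓
  (3) {q, u, e}: 0 true — none ✓
  (4) {w, q, u, e}: 1 true — at least one ✓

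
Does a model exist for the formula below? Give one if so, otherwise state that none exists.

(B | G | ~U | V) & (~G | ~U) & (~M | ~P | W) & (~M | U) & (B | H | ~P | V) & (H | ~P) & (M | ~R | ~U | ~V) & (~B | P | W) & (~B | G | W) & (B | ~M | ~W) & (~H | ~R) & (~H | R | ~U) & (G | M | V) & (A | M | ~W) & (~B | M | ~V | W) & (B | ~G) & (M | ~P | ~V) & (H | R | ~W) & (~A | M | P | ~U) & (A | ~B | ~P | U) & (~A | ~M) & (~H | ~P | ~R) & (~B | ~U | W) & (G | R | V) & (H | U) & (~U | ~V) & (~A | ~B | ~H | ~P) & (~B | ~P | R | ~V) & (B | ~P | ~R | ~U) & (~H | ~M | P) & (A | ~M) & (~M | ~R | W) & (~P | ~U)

M = False; P = False; H = True; A = True; U = False; R = False; B = True; G = False; W = True; V = True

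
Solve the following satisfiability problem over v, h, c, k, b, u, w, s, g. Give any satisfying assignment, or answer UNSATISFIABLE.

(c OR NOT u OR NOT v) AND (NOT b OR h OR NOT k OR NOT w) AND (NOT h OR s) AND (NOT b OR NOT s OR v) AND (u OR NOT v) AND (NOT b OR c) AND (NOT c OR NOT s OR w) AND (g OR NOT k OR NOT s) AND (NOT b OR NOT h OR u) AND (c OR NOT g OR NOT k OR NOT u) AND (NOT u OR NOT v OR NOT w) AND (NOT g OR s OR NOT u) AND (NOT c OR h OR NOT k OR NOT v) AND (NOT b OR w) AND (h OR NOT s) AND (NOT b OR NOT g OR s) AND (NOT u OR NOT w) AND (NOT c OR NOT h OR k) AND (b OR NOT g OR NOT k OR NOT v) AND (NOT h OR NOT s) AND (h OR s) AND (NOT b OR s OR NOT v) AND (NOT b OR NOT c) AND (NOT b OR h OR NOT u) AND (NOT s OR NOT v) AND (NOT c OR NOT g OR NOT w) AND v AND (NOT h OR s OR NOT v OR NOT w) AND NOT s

Case s = True:
  Clause (NOT s) is falsified — contradiction.
Case s = False:
  (NOT h OR s) forces h = False.
  Clause (h OR s) is falsified — contradiction.
Both cases fail, so the formula is unsatisfiable.

Unsatisfiable — no assignment works.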